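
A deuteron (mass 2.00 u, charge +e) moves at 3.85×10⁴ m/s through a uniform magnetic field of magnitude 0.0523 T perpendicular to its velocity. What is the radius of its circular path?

The magnetic force provides the centripetal force: |q|vB = mv²/r.
r = mv/(|q|B) = (3.322×10⁻²⁷)(3.85×10⁴)/((1.602×10⁻¹⁹)(0.0523)) ≈ 0.0153 m.

r ≈ 0.0153 m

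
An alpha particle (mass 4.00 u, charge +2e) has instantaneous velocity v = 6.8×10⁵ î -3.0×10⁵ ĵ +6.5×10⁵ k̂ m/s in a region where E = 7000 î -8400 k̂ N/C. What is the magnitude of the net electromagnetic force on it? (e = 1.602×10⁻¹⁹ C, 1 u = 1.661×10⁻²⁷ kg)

Only an electric field acts, so F = qE = (3.204×10⁻¹⁹ C)·(7000, 0, -8400) = (2.24×10⁻¹⁵, 0, -2.69×10⁻¹⁵) N.
|F| = 3.50×10⁻¹⁵ N.

|F| ≈ 3.50×10⁻¹⁵ N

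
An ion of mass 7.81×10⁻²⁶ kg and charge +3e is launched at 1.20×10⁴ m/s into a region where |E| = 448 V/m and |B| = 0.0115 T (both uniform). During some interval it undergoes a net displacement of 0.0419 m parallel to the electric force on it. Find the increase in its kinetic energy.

ΔKE ≈ 9.02×10⁻¹⁸ J

The magnetic force is always ⟂ v and does no work; only the electric force changes KE.
ΔKE = F_E · d = |q|E d = (4.806×10⁻¹⁹)(448)(0.0419) ≈ 9.02×10⁻¹⁸ J.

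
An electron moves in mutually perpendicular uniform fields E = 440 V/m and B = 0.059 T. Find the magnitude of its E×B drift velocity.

The steady drift has the magnetic force balancing the electric force, so v_d = E/B.
v_d = 440/0.059 = 7500 m/s.

v_d ≈ 7500 m/s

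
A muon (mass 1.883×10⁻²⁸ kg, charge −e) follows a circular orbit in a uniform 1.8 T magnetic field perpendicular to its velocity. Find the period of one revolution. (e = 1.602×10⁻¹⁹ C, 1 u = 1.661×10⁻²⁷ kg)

The cyclotron period depends only on m, q, B: T = 2πm/(|q|B).
T = 2π(1.883×10⁻²⁸)/((1.602×10⁻¹⁹)(1.8)) ≈ 4.1×10⁻⁹ s.

T ≈ 4.1×10⁻⁹ s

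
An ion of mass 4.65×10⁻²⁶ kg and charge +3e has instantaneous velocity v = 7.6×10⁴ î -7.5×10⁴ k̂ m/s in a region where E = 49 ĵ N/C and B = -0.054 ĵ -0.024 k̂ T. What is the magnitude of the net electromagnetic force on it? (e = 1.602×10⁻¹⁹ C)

v×B = (-4050, 1820, -4100) N/C.
E + v×B = (-4050, 1870, -4100) N/C.
F = q(E + v×B) = (4.806×10⁻¹⁹ C)·(-4050, 1870, -4100) = (-1.95×10⁻¹⁵, 9.00×10⁻¹⁶, -1.97×10⁻¹⁵) N.
|F| = 2.91×10⁻¹⁵ N.

|F| ≈ 2.91×10⁻¹⁵ N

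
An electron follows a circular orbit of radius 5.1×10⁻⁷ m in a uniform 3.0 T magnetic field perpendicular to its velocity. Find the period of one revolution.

T ≈ 1.2×10⁻¹¹ s

The cyclotron period depends only on m, q, B: T = 2πm/(|q|B).
T = 2π(9.109×10⁻³¹)/((1.602×10⁻¹⁹)(3.0)) ≈ 1.2×10⁻¹¹ s.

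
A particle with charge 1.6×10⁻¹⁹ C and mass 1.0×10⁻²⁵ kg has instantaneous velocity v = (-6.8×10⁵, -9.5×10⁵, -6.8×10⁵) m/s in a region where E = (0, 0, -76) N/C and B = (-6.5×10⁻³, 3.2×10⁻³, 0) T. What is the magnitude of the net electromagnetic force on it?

|F| ≈ 1.56×10⁻¹⁵ N

v×B = (2180, 4420, -8350) N/C.
E + v×B = (2180, 4420, -8430) N/C.
F = q(E + v×B) = (1.6×10⁻¹⁹ C)·(2180, 4420, -8430) = (3.48×10⁻¹⁶, 7.07×10⁻¹⁶, -1.35×10⁻¹⁵) N.
|F| = 1.56×10⁻¹⁵ N.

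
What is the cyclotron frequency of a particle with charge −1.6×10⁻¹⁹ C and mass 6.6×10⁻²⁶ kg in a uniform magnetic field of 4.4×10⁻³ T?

f = |q|B/(2πm).
f = (1.6×10⁻¹⁹)(4.4×10⁻³)/(2π·6.6×10⁻²⁶) ≈ 1700 Hz.

f ≈ 1700 Hz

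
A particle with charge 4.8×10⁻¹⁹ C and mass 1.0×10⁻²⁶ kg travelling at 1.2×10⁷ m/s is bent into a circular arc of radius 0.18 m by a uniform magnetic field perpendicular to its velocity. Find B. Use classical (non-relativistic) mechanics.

From |q|vB = mv²/r, B = mv/(|q|r).
B = (1.0×10⁻²⁶)(1.2×10⁷)/((4.8×10⁻¹⁹)(0.18)) ≈ 1.4 T.

B ≈ 1.4 T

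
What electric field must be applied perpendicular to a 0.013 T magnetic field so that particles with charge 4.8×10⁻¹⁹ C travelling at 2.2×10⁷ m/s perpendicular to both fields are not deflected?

E = 2.9×10⁵ V/m

For straight-line motion qE = qvB, so E = vB.
E = 2.2×10⁷ × 0.013 = 2.9×10⁵ V/m.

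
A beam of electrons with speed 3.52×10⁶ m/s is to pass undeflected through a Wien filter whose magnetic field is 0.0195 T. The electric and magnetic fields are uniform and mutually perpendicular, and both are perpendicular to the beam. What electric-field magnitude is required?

For straight-line motion qE = qvB, so E = vB.
E = 3.52×10⁶ × 0.0195 = 6.86×10⁴ V/m.

E = 6.86×10⁴ V/m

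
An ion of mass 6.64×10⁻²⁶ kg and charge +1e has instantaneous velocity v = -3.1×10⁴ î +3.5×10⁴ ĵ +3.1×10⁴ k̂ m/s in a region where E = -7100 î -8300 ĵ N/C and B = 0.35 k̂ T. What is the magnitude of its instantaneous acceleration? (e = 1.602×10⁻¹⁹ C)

v×B = (1.22×10⁴, 1.08×10⁴, 0) N/C.
E + v×B = (5150, 2550, 0) N/C.
F = q(E + v×B) = (1.602×10⁻¹⁹ C)·(5150, 2550, 0) = (8.25×10⁻¹⁶, 4.09×10⁻¹⁶, 0) N.
|a| = |F|/m = 9.206×10⁻¹⁶/6.64×10⁻²⁶ ≈ 1.39×10¹⁰ m/s².

|a| ≈ 1.39×10¹⁰ m/s²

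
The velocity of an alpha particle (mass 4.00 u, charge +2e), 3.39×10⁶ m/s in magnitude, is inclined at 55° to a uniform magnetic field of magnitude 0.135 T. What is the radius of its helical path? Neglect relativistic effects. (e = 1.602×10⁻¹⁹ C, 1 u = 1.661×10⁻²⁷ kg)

v⊥ = v sinθ = 3.39×10⁶·sin55° ≈ 2.777×10⁶ m/s.
r = m v⊥/(|q|B) = (6.644×10⁻²⁷)(2.777×10⁶)/((3.204×10⁻¹⁹)(0.135)) ≈ 0.427 m.

r ≈ 0.427 m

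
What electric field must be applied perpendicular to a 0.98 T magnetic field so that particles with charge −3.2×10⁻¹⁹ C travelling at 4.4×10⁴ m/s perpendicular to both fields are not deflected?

E = 4.3×10⁴ V/m

For straight-line motion qE = qvB, so E = vB.
E = 4.4×10⁴ × 0.98 = 4.3×10⁴ V/m.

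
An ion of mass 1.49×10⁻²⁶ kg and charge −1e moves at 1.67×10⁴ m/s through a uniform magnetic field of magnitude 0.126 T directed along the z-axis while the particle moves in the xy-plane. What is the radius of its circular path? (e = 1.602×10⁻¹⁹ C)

The magnetic force provides the centripetal force: |q|vB = mv²/r.
r = mv/(|q|B) = (1.49×10⁻²⁶)(1.67×10⁴)/((1.602×10⁻¹⁹)(0.126)) ≈ 0.0123 m.

r ≈ 0.0123 m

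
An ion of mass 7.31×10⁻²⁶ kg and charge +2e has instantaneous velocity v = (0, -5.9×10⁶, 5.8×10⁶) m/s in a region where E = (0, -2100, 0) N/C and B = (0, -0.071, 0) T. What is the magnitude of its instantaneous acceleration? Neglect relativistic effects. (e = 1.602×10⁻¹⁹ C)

|a| ≈ 1.80×10¹² m/s²

v×B = (4.12×10⁵, 0, 0) N/C.
E + v×B = (4.12×10⁵, -2100, 0) N/C.
F = q(E + v×B) = (3.204×10⁻¹⁹ C)·(4.12×10⁵, -2100, 0) = (1.32×10⁻¹³, -6.73×10⁻¹⁶, 0) N.
|a| = |F|/m = 1.319×10⁻¹³/7.31×10⁻²⁶ ≈ 1.80×10¹² m/s².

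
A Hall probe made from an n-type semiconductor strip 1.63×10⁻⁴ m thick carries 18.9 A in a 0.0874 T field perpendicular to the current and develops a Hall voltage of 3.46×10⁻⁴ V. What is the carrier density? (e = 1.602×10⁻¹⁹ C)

From V_H = IB/(n e t), n = IB/(V_H e t).
n = (18.9)(0.0874)/((3.46×10⁻⁴)(1.602×10⁻¹⁹)(1.63×10⁻⁴)) ≈ 1.83×10²⁶ m⁻³.

n ≈ 1.83×10²⁶ m⁻³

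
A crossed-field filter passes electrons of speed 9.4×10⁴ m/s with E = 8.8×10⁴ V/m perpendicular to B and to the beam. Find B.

B = 0.94 T

Balance of forces in the selector: qE = qvB ⇒ B = E/v.
B = 8.8×10⁴/9.4×10⁴ = 0.94 T.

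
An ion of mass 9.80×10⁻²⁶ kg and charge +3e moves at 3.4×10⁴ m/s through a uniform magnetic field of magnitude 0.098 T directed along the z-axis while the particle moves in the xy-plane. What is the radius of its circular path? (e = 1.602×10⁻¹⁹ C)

The magnetic force provides the centripetal force: |q|vB = mv²/r.
r = mv/(|q|B) = (9.80×10⁻²⁶)(3.4×10⁴)/((4.806×10⁻¹⁹)(0.098)) ≈ 0.071 m.

r ≈ 0.071 m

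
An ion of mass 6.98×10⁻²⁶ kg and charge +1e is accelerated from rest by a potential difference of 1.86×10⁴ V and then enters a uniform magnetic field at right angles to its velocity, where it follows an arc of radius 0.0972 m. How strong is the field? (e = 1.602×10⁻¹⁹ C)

B ≈ 1.31 T

v = √(2|q|V/m) = √(2·1.602×10⁻¹⁹·1.86×10⁴/6.98×10⁻²⁶) ≈ 2.922×10⁵ m/s.
B = mv/(|q|r) = (6.98×10⁻²⁶)(2.922×10⁵)/((1.602×10⁻¹⁹)(0.0972)) ≈ 1.31 T.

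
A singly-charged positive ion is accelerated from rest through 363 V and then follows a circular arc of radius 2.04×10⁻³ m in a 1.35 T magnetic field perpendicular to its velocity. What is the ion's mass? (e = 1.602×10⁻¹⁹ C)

Combine |q|V = ½mv² and r = mv/(|q|B): eliminate v to get m = qB²r²/(2V).
m = (1.602×10⁻¹⁹)(1.35)²(2.04×10⁻³)²/(2·363) ≈ 1.67×10⁻²⁷ kg.

m ≈ 1.67×10⁻²⁷ kg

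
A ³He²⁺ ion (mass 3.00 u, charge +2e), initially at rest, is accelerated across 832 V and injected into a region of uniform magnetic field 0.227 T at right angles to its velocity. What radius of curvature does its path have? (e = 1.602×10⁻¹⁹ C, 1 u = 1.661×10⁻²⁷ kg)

Acceleration: |q|V = ½mv² ⇒ v = √(2|q|V/m) = √(2·3.204×10⁻¹⁹·832/4.983×10⁻²⁷) ≈ 3.271×10⁵ m/s.
In the field: r = mv/(|q|B) = (4.983×10⁻²⁷)(3.271×10⁵)/((3.204×10⁻¹⁹)(0.227)) ≈ 0.0224 m.

r ≈ 0.0224 m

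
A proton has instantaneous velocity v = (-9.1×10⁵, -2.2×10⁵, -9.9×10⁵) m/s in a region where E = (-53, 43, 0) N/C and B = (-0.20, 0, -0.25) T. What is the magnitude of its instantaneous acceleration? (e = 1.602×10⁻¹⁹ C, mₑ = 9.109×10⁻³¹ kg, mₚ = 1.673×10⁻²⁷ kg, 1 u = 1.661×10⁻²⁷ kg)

v×B = (5.50×10⁴, -2.95×10⁴, -4.40×10⁴) N/C.
E + v×B = (5.49×10⁴, -2.95×10⁴, -4.40×10⁴) N/C.
F = q(E + v×B) = (1.602×10⁻¹⁹ C)·(5.49×10⁴, -2.95×10⁴, -4.40×10⁴) = (8.80×10⁻¹⁵, -4.72×10⁻¹⁵, -7.05×10⁻¹⁵) N.
|a| = |F|/m = 1.222×10⁻¹⁴/1.673×10⁻²⁷ ≈ 7.31×10¹² m/s².

|a| ≈ 7.31×10¹² m/s²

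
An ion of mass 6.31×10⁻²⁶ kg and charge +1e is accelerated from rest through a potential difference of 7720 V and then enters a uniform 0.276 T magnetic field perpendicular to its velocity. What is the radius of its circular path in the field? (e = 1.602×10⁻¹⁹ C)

Acceleration: |q|V = ½mv² ⇒ v = √(2|q|V/m) = √(2·1.602×10⁻¹⁹·7720/6.31×10⁻²⁶) ≈ 1.980×10⁵ m/s.
In the field: r = mv/(|q|B) = (6.31×10⁻²⁶)(1.980×10⁵)/((1.602×10⁻¹⁹)(0.276)) ≈ 0.283 m.

r ≈ 0.283 m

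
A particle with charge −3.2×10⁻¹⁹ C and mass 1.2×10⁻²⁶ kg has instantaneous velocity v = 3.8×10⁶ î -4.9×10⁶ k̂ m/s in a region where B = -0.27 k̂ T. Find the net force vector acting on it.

v×B = (0, 1.03×10⁶, 0) N/C.
F = q v×B = (−3.2×10⁻¹⁹ C)·(0, 1.03×10⁶, 0) = (0, -3.28×10⁻¹³, 0) N.

F ≈ (0, -3.28×10⁻¹³, 0) N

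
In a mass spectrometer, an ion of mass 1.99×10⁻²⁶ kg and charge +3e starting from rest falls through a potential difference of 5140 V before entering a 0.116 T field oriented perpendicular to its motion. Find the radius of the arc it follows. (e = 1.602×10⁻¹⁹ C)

Acceleration: |q|V = ½mv² ⇒ v = √(2|q|V/m) = √(2·4.806×10⁻¹⁹·5140/1.99×10⁻²⁶) ≈ 4.983×10⁵ m/s.
In the field: r = mv/(|q|B) = (1.99×10⁻²⁶)(4.983×10⁵)/((4.806×10⁻¹⁹)(0.116)) ≈ 0.178 m.

r ≈ 0.178 m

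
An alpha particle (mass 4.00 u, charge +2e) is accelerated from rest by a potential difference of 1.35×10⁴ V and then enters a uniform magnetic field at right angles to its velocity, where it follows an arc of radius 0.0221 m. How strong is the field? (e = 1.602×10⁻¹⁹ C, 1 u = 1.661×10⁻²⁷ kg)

v = √(2|q|V/m) = √(2·3.204×10⁻¹⁹·1.35×10⁴/6.644×10⁻²⁷) ≈ 1.141×10⁶ m/s.
B = mv/(|q|r) = (6.644×10⁻²⁷)(1.141×10⁶)/((3.204×10⁻¹⁹)(0.0221)) ≈ 1.07 T.

B ≈ 1.07 T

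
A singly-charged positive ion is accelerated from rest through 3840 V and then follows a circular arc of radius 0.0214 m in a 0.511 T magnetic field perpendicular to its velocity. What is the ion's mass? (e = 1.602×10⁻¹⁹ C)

Combine |q|V = ½mv² and r = mv/(|q|B): eliminate v to get m = qB²r²/(2V).
m = (1.602×10⁻¹⁹)(0.511)²(0.0214)²/(2·3840) ≈ 2.49×10⁻²⁷ kg.

m ≈ 2.49×10⁻²⁷ kg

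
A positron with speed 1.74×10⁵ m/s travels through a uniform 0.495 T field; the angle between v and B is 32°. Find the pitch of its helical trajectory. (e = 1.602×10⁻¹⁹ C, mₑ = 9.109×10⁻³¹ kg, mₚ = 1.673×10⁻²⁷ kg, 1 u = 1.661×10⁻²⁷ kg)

v∥ = v cosθ = 1.74×10⁵·cos32° ≈ 1.476×10⁵ m/s.
T = 2πm/(|q|B) = 2π(9.109×10⁻³¹)/((1.602×10⁻¹⁹)(0.495)) ≈ 7.217×10⁻¹¹ s.
pitch = v∥ T = (1.476×10⁵)(7.217×10⁻¹¹) ≈ 1.07×10⁻⁵ m.

p ≈ 1.07×10⁻⁵ m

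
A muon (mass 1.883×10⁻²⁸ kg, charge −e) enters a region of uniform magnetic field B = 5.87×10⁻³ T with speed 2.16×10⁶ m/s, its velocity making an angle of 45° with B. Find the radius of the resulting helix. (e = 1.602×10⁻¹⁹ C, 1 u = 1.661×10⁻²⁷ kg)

r ≈ 0.306 m

v⊥ = v sinθ = 2.16×10⁶·sin45° ≈ 1.527×10⁶ m/s.
r = m v⊥/(|q|B) = (1.883×10⁻²⁸)(1.527×10⁶)/((1.602×10⁻¹⁹)(5.87×10⁻³)) ≈ 0.306 m.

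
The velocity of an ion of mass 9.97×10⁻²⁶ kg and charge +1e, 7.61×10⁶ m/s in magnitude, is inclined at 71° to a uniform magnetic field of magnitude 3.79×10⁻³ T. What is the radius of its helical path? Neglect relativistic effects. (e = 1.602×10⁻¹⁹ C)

r ≈ 1180 m

v⊥ = v sinθ = 7.61×10⁶·sin71° ≈ 7.195×10⁶ m/s.
r = m v⊥/(|q|B) = (9.97×10⁻²⁶)(7.195×10⁶)/((1.602×10⁻¹⁹)(3.79×10⁻³)) ≈ 1180 m.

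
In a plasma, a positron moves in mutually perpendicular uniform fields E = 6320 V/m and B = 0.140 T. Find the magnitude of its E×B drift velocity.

v_d ≈ 4.51×10⁴ m/s

The steady drift has the magnetic force balancing the electric force, so v_d = E/B.
v_d = 6320/0.140 = 4.51×10⁴ m/s.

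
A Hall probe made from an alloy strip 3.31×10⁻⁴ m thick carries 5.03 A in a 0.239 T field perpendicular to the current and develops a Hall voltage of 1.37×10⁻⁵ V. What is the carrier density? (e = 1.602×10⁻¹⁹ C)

From V_H = IB/(n e t), n = IB/(V_H e t).
n = (5.03)(0.239)/((1.37×10⁻⁵)(1.602×10⁻¹⁹)(3.31×10⁻⁴)) ≈ 1.65×10²⁷ m⁻³.

n ≈ 1.65×10²⁷ m⁻³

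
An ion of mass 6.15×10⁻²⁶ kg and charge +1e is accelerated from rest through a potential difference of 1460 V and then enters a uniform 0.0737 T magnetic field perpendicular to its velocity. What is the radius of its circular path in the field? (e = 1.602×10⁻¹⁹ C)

Acceleration: |q|V = ½mv² ⇒ v = √(2|q|V/m) = √(2·1.602×10⁻¹⁹·1460/6.15×10⁻²⁶) ≈ 8.721×10⁴ m/s.
In the field: r = mv/(|q|B) = (6.15×10⁻²⁶)(8.721×10⁴)/((1.602×10⁻¹⁹)(0.0737)) ≈ 0.454 m.

r ≈ 0.454 m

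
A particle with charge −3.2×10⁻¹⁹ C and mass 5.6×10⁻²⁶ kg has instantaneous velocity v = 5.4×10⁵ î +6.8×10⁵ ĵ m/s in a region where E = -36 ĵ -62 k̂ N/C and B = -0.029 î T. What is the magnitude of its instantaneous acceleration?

|a| ≈ 1.12×10¹¹ m/s²

v×B = (0, 0, 1.97×10⁴) N/C.
E + v×B = (0, -36.0, 1.97×10⁴) N/C.
F = q(E + v×B) = (−3.2×10⁻¹⁹ C)·(0, -36.0, 1.97×10⁴) = (0, 1.15×10⁻¹⁷, -6.29×10⁻¹⁵) N.
|a| = |F|/m = 6.291×10⁻¹⁵/5.6×10⁻²⁶ ≈ 1.12×10¹¹ m/s².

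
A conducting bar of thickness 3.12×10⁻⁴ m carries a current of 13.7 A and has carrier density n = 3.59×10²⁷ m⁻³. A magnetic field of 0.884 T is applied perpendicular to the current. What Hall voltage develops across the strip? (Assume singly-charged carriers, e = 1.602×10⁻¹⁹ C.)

V_H ≈ 6.75×10⁻⁵ V

V_H = IB/(n e t).
V_H = (13.7)(0.884)/((3.59×10²⁷)(1.602×10⁻¹⁹)(3.12×10⁻⁴)) ≈ 6.75×10⁻⁵ V.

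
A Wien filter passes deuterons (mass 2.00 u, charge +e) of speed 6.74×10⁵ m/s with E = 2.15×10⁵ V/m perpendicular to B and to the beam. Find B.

Balance of forces in the selector: qE = qvB ⇒ B = E/v.
B = 2.15×10⁵/6.74×10⁵ = 0.319 T.

B = 0.319 T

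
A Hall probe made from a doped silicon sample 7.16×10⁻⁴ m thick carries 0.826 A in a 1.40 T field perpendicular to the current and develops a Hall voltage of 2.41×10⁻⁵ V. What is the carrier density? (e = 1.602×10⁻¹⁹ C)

From V_H = IB/(n e t), n = IB/(V_H e t).
n = (0.826)(1.40)/((2.41×10⁻⁵)(1.602×10⁻¹⁹)(7.16×10⁻⁴)) ≈ 4.18×10²⁶ m⁻³.

n ≈ 4.18×10²⁶ m⁻³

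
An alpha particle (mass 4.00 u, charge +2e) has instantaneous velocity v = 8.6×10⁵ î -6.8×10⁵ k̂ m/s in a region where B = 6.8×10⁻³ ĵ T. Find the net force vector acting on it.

F ≈ (1.48×10⁻¹⁵, 0, 1.87×10⁻¹⁵) N

v×B = (4620, 0, 5850) N/C.
F = q v×B = (3.204×10⁻¹⁹ C)·(4620, 0, 5850) = (1.48×10⁻¹⁵, 0, 1.87×10⁻¹⁵) N.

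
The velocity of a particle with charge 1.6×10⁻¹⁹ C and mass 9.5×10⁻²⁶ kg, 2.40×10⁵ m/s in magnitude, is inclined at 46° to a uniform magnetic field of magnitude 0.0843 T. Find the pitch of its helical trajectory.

p ≈ 7.38 m

v∥ = v cosθ = 2.40×10⁵·cos46° ≈ 1.667×10⁵ m/s.
T = 2πm/(|q|B) = 2π(9.5×10⁻²⁶)/((1.6×10⁻¹⁹)(0.0843)) ≈ 4.425×10⁻⁵ s.
pitch = v∥ T = (1.667×10⁵)(4.425×10⁻⁵) ≈ 7.38 m.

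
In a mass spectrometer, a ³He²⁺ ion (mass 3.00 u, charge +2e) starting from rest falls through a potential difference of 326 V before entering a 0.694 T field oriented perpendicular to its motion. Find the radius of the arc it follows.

Acceleration: |q|V = ½mv² ⇒ v = √(2|q|V/m) = √(2·3.204×10⁻¹⁹·326/4.983×10⁻²⁷) ≈ 2.048×10⁵ m/s.
In the field: r = mv/(|q|B) = (4.983×10⁻²⁷)(2.048×10⁵)/((3.204×10⁻¹⁹)(0.694)) ≈ 4.59×10⁻³ m.

r ≈ 4.59×10⁻³ m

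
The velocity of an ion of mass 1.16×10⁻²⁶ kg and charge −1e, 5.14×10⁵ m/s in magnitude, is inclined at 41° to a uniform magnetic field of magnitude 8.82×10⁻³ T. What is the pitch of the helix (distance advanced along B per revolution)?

v∥ = v cosθ = 5.14×10⁵·cos41° ≈ 3.879×10⁵ m/s.
T = 2πm/(|q|B) = 2π(1.16×10⁻²⁶)/((1.602×10⁻¹⁹)(8.82×10⁻³)) ≈ 5.158×10⁻⁵ s.
pitch = v∥ T = (3.879×10⁵)(5.158×10⁻⁵) ≈ 20.0 m.

p ≈ 20.0 m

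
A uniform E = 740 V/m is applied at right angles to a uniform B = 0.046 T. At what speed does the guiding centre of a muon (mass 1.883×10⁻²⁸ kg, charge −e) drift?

v_d ≈ 1.6×10⁴ m/s

In crossed fields the guiding centre drifts at v_d = |E×B|/B² = E/B, independent of charge and mass.
v_d = 740/0.046 = 1.6×10⁴ m/s.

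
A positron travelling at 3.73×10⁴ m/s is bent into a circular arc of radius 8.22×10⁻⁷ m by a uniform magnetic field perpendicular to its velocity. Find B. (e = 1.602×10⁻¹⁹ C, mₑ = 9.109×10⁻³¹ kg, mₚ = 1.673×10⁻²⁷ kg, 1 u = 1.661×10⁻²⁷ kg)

B ≈ 0.258 T

From |q|vB = mv²/r, B = mv/(|q|r).
B = (9.109×10⁻³¹)(3.73×10⁴)/((1.602×10⁻¹⁹)(8.22×10⁻⁷)) ≈ 0.258 T.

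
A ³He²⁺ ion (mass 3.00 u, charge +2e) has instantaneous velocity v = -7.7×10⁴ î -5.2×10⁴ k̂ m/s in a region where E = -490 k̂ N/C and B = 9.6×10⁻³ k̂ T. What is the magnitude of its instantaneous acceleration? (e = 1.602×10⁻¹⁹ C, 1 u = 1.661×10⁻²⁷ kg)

v×B = (0, 739, 0) N/C.
E + v×B = (0, 739, -490) N/C.
F = q(E + v×B) = (3.204×10⁻¹⁹ C)·(0, 739, -490) = (0, 2.37×10⁻¹⁶, -1.57×10⁻¹⁶) N.
|a| = |F|/m = 2.841×10⁻¹⁶/4.983×10⁻²⁷ ≈ 5.70×10¹⁰ m/s².

|a| ≈ 5.70×10¹⁰ m/s²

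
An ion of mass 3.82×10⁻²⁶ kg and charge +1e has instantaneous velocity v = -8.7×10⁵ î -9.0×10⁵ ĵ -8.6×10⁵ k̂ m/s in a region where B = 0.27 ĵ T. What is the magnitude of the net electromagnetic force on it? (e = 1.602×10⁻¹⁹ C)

v×B = (2.32×10⁵, 0, -2.35×10⁵) N/C.
F = q v×B = (1.602×10⁻¹⁹ C)·(2.32×10⁵, 0, -2.35×10⁵) = (3.72×10⁻¹⁴, 0, -3.76×10⁻¹⁴) N.
|F| = 5.29×10⁻¹⁴ N.

|F| ≈ 5.29×10⁻¹⁴ N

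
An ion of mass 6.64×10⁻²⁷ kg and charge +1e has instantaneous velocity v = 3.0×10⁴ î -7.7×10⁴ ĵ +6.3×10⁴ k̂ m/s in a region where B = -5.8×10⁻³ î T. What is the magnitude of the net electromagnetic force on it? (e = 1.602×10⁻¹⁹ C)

v×B = (0, -365, -447) N/C.
F = q v×B = (1.602×10⁻¹⁹ C)·(0, -365, -447) = (0, -5.85×10⁻¹⁷, -7.15×10⁻¹⁷) N.
|F| = 9.24×10⁻¹⁷ N.

|F| ≈ 9.24×10⁻¹⁷ N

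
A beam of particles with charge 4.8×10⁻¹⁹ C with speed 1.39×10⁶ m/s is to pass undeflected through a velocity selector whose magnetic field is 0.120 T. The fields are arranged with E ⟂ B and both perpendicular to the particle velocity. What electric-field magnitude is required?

For straight-line motion qE = qvB, so E = vB.
E = 1.39×10⁶ × 0.120 = 1.67×10⁵ V/m.

E = 1.67×10⁵ V/m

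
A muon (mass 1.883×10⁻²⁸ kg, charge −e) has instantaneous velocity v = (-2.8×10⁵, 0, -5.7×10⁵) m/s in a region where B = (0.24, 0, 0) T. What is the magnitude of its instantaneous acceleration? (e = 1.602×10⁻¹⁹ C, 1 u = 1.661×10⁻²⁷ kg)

v×B = (0, -1.37×10⁵, 0) N/C.
F = q v×B = (−1.602×10⁻¹⁹ C)·(0, -1.37×10⁵, 0) = (0, 2.19×10⁻¹⁴, 0) N.
|a| = |F|/m = 2.192×10⁻¹⁴/1.883×10⁻²⁸ ≈ 1.16×10¹⁴ m/s².

|a| ≈ 1.16×10¹⁴ m/s²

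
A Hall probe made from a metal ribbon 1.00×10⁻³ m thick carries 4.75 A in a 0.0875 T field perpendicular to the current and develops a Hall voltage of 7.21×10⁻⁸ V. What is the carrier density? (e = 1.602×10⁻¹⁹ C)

n ≈ 3.60×10²⁸ m⁻³

From V_H = IB/(n e t), n = IB/(V_H e t).
n = (4.75)(0.0875)/((7.21×10⁻⁸)(1.602×10⁻¹⁹)(1.00×10⁻³)) ≈ 3.60×10²⁸ m⁻³.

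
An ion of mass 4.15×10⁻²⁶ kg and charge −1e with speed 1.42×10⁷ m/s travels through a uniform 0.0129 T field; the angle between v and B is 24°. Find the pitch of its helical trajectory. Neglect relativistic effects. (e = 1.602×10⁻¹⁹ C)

v∥ = v cosθ = 1.42×10⁷·cos24° ≈ 1.297×10⁷ m/s.
T = 2πm/(|q|B) = 2π(4.15×10⁻²⁶)/((1.602×10⁻¹⁹)(0.0129)) ≈ 1.262×10⁻⁴ s.
pitch = v∥ T = (1.297×10⁷)(1.262×10⁻⁴) ≈ 1640 m.

p ≈ 1640 m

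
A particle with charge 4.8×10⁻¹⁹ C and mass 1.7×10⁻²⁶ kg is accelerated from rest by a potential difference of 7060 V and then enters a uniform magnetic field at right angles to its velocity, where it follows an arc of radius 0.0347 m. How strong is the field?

v = √(2|q|V/m) = √(2·4.8×10⁻¹⁹·7060/1.7×10⁻²⁶) ≈ 6.314×10⁵ m/s.
B = mv/(|q|r) = (1.7×10⁻²⁶)(6.314×10⁵)/((4.8×10⁻¹⁹)(0.0347)) ≈ 0.644 T.

B ≈ 0.644 T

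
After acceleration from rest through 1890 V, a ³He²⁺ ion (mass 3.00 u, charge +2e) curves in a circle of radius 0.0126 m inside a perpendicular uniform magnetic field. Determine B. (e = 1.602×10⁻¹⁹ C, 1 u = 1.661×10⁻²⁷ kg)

v = √(2|q|V/m) = √(2·3.204×10⁻¹⁹·1890/4.983×10⁻²⁷) ≈ 4.930×10⁵ m/s.
B = mv/(|q|r) = (4.983×10⁻²⁷)(4.930×10⁵)/((3.204×10⁻¹⁹)(0.0126)) ≈ 0.609 T.

B ≈ 0.609 T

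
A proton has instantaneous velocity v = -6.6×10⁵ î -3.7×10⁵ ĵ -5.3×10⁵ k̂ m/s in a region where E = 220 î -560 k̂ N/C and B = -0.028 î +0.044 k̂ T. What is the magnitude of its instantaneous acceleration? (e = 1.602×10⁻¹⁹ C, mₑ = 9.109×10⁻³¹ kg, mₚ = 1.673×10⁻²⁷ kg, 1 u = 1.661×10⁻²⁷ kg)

v×B = (-1.63×10⁴, 4.39×10⁴, -1.04×10⁴) N/C.
E + v×B = (-1.61×10⁴, 4.39×10⁴, -1.09×10⁴) N/C.
F = q(E + v×B) = (1.602×10⁻¹⁹ C)·(-1.61×10⁴, 4.39×10⁴, -1.09×10⁴) = (-2.57×10⁻¹⁵, 7.03×10⁻¹⁵, -1.75×10⁻¹⁵) N.
|a| = |F|/m = 7.687×10⁻¹⁵/1.673×10⁻²⁷ ≈ 4.59×10¹² m/s².

|a| ≈ 4.59×10¹² m/s²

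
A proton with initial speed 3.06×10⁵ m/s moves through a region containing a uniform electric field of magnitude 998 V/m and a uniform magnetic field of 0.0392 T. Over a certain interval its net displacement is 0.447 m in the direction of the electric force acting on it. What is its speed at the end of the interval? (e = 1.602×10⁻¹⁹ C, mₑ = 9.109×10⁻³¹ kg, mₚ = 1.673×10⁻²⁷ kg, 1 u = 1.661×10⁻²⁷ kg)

v_f ≈ 4.23×10⁵ m/s

B does no work; ΔKE = |q|E d.
½mv_f² = ½mv₀² + |q|Ed = ½(1.673×10⁻²⁷)(3.06×10⁵)² + (1.602×10⁻¹⁹)(998)(0.447) ≈ 7.833×10⁻¹⁷ J + 7.147×10⁻¹⁷ J ≈ 1.498×10⁻¹⁶ J.
v_f = √(2·1.498×10⁻¹⁶/1.673×10⁻²⁷) ≈ 4.23×10⁵ m/s.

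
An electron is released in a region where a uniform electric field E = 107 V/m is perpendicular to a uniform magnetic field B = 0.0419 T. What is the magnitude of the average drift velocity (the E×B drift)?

v_d ≈ 2550 m/s

The steady drift has the magnetic force balancing the electric force, so v_d = E/B.
v_d = 107/0.0419 = 2550 m/s.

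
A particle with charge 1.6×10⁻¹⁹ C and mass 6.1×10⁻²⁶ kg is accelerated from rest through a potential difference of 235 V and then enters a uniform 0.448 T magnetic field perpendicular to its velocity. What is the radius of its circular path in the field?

r ≈ 0.0299 m

Acceleration: |q|V = ½mv² ⇒ v = √(2|q|V/m) = √(2·1.6×10⁻¹⁹·235/6.1×10⁻²⁶) ≈ 3.511×10⁴ m/s.
In the field: r = mv/(|q|B) = (6.1×10⁻²⁶)(3.511×10⁴)/((1.6×10⁻¹⁹)(0.448)) ≈ 0.0299 m.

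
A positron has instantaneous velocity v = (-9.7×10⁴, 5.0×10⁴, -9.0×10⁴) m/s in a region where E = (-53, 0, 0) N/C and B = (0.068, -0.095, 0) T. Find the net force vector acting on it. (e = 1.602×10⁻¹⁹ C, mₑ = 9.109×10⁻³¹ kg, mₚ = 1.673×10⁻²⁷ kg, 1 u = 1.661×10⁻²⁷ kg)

v×B = (-8550, -6120, 5820) N/C.
E + v×B = (-8600, -6120, 5820) N/C.
F = q(E + v×B) = (1.602×10⁻¹⁹ C)·(-8600, -6120, 5820) = (-1.38×10⁻¹⁵, -9.80×10⁻¹⁶, 9.32×10⁻¹⁶) N.

F ≈ (-1.38×10⁻¹⁵, -9.80×10⁻¹⁶, 9.32×10⁻¹⁶) N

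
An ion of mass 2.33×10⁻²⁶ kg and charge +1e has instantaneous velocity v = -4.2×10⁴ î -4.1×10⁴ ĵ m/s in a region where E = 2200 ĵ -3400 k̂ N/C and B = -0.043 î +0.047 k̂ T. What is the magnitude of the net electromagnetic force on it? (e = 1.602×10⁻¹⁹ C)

v×B = (-1930, 1970, -1760) N/C.
E + v×B = (-1930, 4170, -5160) N/C.
F = q(E + v×B) = (1.602×10⁻¹⁹ C)·(-1930, 4170, -5160) = (-3.09×10⁻¹⁶, 6.69×10⁻¹⁶, -8.27×10⁻¹⁶) N.
|F| = 1.11×10⁻¹⁵ N.

|F| ≈ 1.11×10⁻¹⁵ N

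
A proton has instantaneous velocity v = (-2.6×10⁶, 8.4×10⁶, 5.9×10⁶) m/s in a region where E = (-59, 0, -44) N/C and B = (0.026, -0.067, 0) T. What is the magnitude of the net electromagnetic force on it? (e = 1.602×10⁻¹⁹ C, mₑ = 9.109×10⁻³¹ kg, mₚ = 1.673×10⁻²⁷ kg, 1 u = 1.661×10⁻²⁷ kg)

v×B = (3.95×10⁵, 1.53×10⁵, -4.42×10⁴) N/C.
E + v×B = (3.95×10⁵, 1.53×10⁵, -4.42×10⁴) N/C.
F = q(E + v×B) = (1.602×10⁻¹⁹ C)·(3.95×10⁵, 1.53×10⁵, -4.42×10⁴) = (6.33×10⁻¹⁴, 2.46×10⁻¹⁴, -7.09×10⁻¹⁵) N.
|F| = 6.83×10⁻¹⁴ N.

|F| ≈ 6.83×10⁻¹⁴ N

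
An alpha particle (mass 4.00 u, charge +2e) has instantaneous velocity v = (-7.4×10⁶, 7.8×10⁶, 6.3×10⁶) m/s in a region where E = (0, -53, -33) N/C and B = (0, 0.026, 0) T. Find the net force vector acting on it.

v×B = (-1.64×10⁵, 0, -1.92×10⁵) N/C.
E + v×B = (-1.64×10⁵, -53.0, -1.92×10⁵) N/C.
F = q(E + v×B) = (3.204×10⁻¹⁹ C)·(-1.64×10⁵, -53.0, -1.92×10⁵) = (-5.25×10⁻¹⁴, -1.70×10⁻¹⁷, -6.17×10⁻¹⁴) N.

F ≈ (-5.25×10⁻¹⁴, -1.70×10⁻¹⁷, -6.17×10⁻¹⁴) N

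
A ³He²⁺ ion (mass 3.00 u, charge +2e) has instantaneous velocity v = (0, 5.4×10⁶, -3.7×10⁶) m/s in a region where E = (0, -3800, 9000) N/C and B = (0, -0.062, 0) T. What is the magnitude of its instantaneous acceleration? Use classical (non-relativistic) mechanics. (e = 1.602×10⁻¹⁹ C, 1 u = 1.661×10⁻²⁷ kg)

|a| ≈ 1.48×10¹³ m/s²

v×B = (-2.29×10⁵, 0, 0) N/C.
E + v×B = (-2.29×10⁵, -3800, 9000) N/C.
F = q(E + v×B) = (3.204×10⁻¹⁹ C)·(-2.29×10⁵, -3800, 9000) = (-7.35×10⁻¹⁴, -1.22×10⁻¹⁵, 2.88×10⁻¹⁵) N.
|a| = |F|/m = 7.357×10⁻¹⁴/4.983×10⁻²⁷ ≈ 1.48×10¹³ m/s².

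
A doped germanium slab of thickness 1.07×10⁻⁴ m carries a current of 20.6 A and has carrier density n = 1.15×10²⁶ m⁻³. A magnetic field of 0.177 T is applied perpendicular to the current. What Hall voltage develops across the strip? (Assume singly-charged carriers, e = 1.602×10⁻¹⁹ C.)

V_H ≈ 1.85×10⁻³ V

V_H = IB/(n e t).
V_H = (20.6)(0.177)/((1.15×10²⁶)(1.602×10⁻¹⁹)(1.07×10⁻⁴)) ≈ 1.85×10⁻³ V.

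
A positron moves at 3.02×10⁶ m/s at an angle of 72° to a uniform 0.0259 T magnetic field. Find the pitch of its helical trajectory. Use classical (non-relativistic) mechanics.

v∥ = v cosθ = 3.02×10⁶·cos72° ≈ 9.332×10⁵ m/s.
T = 2πm/(|q|B) = 2π(9.109×10⁻³¹)/((1.602×10⁻¹⁹)(0.0259)) ≈ 1.379×10⁻⁹ s.
pitch = v∥ T = (9.332×10⁵)(1.379×10⁻⁹) ≈ 1.29×10⁻³ m.

p ≈ 1.29×10⁻³ m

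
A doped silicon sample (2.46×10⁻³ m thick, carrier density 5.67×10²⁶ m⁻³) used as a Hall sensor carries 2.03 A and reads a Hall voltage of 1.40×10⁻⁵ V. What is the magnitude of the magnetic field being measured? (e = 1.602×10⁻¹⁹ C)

B ≈ 1.54 T

From V_H = IB/(n e t), B = V_H n e t / I.
B = (1.40×10⁻⁵)(5.67×10²⁶)(1.602×10⁻¹⁹)(2.46×10⁻³)/2.03 ≈ 1.54 T.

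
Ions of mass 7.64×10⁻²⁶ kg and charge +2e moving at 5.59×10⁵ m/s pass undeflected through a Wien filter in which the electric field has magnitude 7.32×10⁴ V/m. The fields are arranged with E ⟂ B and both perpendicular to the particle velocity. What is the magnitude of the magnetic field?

B = 0.131 T

Balance of forces in the selector: qE = qvB ⇒ B = E/v.
B = 7.32×10⁴/5.59×10⁵ = 0.131 T.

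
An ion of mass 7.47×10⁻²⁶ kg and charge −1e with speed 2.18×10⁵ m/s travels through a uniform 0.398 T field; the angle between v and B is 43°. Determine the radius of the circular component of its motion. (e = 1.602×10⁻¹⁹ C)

v⊥ = v sinθ = 2.18×10⁵·sin43° ≈ 1.487×10⁵ m/s.
r = m v⊥/(|q|B) = (7.47×10⁻²⁶)(1.487×10⁵)/((1.602×10⁻¹⁹)(0.398)) ≈ 0.174 m.

r ≈ 0.174 m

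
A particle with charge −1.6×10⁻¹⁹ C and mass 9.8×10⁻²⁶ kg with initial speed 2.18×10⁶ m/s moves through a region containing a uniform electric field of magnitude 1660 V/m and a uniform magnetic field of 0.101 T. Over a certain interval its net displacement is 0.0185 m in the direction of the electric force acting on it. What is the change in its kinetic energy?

ΔKE ≈ 4.91×10⁻¹⁸ J

The magnetic force is always ⟂ v and does no work; only the electric force changes KE.
ΔKE = F_E · d = |q|E d = (1.6×10⁻¹⁹)(1660)(0.0185) ≈ 4.91×10⁻¹⁸ J.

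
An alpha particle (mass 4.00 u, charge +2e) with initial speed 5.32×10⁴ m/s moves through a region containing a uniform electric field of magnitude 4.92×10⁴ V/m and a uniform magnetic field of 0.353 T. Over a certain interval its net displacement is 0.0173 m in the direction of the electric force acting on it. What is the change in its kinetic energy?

ΔKE ≈ 2.73×10⁻¹⁶ J

The magnetic force is always ⟂ v and does no work; only the electric force changes KE.
ΔKE = F_E · d = |q|E d = (3.204×10⁻¹⁹)(4.92×10⁴)(0.0173) ≈ 2.73×10⁻¹⁶ J.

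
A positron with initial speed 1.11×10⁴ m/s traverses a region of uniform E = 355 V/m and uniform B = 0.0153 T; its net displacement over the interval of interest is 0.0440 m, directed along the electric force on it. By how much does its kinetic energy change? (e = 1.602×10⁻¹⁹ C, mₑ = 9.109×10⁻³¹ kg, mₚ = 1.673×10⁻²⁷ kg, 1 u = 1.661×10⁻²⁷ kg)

ΔKE ≈ 2.50×10⁻¹⁸ J

The magnetic force is always ⟂ v and does no work; only the electric force changes KE.
ΔKE = F_E · d = |q|E d = (1.602×10⁻¹⁹)(355)(0.0440) ≈ 2.50×10⁻¹⁸ J.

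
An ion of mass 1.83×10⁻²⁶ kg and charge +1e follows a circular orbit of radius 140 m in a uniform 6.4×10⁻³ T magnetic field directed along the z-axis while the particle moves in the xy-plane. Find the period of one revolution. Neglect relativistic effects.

T ≈ 1.1×10⁻⁴ s

The cyclotron period depends only on m, q, B: T = 2πm/(|q|B).
T = 2π(1.83×10⁻²⁶)/((1.602×10⁻¹⁹)(6.4×10⁻³)) ≈ 1.1×10⁻⁴ s.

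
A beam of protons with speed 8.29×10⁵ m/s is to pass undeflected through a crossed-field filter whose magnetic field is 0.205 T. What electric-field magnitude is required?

E = 1.70×10⁵ V/m

For straight-line motion qE = qvB, so E = vB.
E = 8.29×10⁵ × 0.205 = 1.70×10⁵ V/m.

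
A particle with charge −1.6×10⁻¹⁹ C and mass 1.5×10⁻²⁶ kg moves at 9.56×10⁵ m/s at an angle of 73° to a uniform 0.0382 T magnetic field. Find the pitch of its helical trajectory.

v∥ = v cosθ = 9.56×10⁵·cos73° ≈ 2.795×10⁵ m/s.
T = 2πm/(|q|B) = 2π(1.5×10⁻²⁶)/((1.6×10⁻¹⁹)(0.0382)) ≈ 1.542×10⁻⁵ s.
pitch = v∥ T = (2.795×10⁵)(1.542×10⁻⁵) ≈ 4.31 m.

p ≈ 4.31 m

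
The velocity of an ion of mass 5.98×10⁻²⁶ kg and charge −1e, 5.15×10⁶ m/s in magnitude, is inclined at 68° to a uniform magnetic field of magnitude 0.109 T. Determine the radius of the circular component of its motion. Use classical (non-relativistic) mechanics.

r ≈ 16.4 m

v⊥ = v sinθ = 5.15×10⁶·sin68° ≈ 4.775×10⁶ m/s.
r = m v⊥/(|q|B) = (5.98×10⁻²⁶)(4.775×10⁶)/((1.602×10⁻¹⁹)(0.109)) ≈ 16.4 m.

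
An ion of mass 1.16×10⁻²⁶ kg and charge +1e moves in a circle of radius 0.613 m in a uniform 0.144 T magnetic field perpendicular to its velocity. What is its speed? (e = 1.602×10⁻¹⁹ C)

From |q|vB = mv²/r, v = |q|Br/m.
v = (1.602×10⁻¹⁹)(0.144)(0.613)/1.16×10⁻²⁶ ≈ 1.22×10⁶ m/s.

v ≈ 1.22×10⁶ m/s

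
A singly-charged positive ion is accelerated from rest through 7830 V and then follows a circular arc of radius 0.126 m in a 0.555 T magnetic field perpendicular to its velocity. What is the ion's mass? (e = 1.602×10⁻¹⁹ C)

Combine |q|V = ½mv² and r = mv/(|q|B): eliminate v to get m = qB²r²/(2V).
m = (1.602×10⁻¹⁹)(0.555)²(0.126)²/(2·7830) ≈ 5.00×10⁻²⁶ kg.

m ≈ 5.00×10⁻²⁶ kg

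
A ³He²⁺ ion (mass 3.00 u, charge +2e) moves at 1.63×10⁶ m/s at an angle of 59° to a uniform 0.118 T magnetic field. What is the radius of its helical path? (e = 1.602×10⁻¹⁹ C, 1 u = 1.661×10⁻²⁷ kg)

r ≈ 0.184 m

v⊥ = v sinθ = 1.63×10⁶·sin59° ≈ 1.397×10⁶ m/s.
r = m v⊥/(|q|B) = (4.983×10⁻²⁷)(1.397×10⁶)/((3.204×10⁻¹⁹)(0.118)) ≈ 0.184 m.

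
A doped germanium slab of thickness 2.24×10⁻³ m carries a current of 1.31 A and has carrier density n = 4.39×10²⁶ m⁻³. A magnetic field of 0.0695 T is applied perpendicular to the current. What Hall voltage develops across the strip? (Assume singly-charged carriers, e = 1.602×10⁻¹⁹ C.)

V_H = IB/(n e t).
V_H = (1.31)(0.0695)/((4.39×10²⁶)(1.602×10⁻¹⁹)(2.24×10⁻³)) ≈ 5.78×10⁻⁷ V.

V_H ≈ 5.78×10⁻⁷ V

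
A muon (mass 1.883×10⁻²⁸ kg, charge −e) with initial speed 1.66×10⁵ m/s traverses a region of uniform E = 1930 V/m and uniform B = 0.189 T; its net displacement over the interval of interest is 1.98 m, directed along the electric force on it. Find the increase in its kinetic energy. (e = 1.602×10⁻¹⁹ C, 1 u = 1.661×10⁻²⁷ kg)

The magnetic force is always ⟂ v and does no work; only the electric force changes KE.
ΔKE = F_E · d = |q|E d = (1.602×10⁻¹⁹)(1930)(1.98) ≈ 6.12×10⁻¹⁶ J.

ΔKE ≈ 6.12×10⁻¹⁶ J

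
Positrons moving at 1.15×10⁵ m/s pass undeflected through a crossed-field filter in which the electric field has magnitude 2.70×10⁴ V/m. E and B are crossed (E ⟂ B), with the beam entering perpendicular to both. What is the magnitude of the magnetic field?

B = 0.235 T

Balance of forces in the selector: qE = qvB ⇒ B = E/v.
B = 2.70×10⁴/1.15×10⁵ = 0.235 T.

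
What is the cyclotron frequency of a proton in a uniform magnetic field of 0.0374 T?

f ≈ 5.70×10⁵ Hz

f = |q|B/(2πm).
f = (1.602×10⁻¹⁹)(0.0374)/(2π·1.673×10⁻²⁷) ≈ 5.70×10⁵ Hz.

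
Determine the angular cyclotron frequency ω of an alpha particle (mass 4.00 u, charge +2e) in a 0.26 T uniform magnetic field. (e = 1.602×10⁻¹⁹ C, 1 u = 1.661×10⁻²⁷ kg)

ω = |q|B/m.
ω = (3.204×10⁻¹⁹)(0.26)/6.644×10⁻²⁷ ≈ 1.3×10⁷ rad/s.

ω ≈ 1.3×10⁷ rad/s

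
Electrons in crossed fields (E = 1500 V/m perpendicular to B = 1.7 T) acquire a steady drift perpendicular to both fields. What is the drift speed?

v_d ≈ 880 m/s

The steady drift has the magnetic force balancing the electric force, so v_d = E/B.
v_d = 1500/1.7 = 880 m/s.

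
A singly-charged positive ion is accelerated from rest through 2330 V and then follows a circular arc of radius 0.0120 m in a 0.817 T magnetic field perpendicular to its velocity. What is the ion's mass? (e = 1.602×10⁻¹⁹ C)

m ≈ 3.30×10⁻²⁷ kg

Combine |q|V = ½mv² and r = mv/(|q|B): eliminate v to get m = qB²r²/(2V).
m = (1.602×10⁻¹⁹)(0.817)²(0.0120)²/(2·2330) ≈ 3.30×10⁻²⁷ kg.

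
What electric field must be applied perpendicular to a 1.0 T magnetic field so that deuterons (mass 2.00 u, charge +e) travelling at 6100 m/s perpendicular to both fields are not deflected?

For straight-line motion qE = qvB, so E = vB.
E = 6100 × 1.0 = 6100 V/m.

E = 6100 V/m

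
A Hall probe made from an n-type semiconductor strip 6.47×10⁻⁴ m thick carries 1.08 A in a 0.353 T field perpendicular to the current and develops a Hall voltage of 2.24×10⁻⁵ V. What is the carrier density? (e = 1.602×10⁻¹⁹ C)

From V_H = IB/(n e t), n = IB/(V_H e t).
n = (1.08)(0.353)/((2.24×10⁻⁵)(1.602×10⁻¹⁹)(6.47×10⁻⁴)) ≈ 1.64×10²⁶ m⁻³.

n ≈ 1.64×10²⁶ m⁻³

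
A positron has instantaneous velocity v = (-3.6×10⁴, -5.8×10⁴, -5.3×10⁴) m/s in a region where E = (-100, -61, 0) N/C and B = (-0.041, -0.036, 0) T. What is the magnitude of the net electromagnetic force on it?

v×B = (-1910, 2170, -1080) N/C.
E + v×B = (-2010, 2110, -1080) N/C.
F = q(E + v×B) = (1.602×10⁻¹⁹ C)·(-2010, 2110, -1080) = (-3.22×10⁻¹⁶, 3.38×10⁻¹⁶, -1.73×10⁻¹⁶) N.
|F| = 4.98×10⁻¹⁶ N.

|F| ≈ 4.98×10⁻¹⁶ N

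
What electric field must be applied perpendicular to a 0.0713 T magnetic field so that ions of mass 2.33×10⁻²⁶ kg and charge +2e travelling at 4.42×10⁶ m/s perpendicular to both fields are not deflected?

E = 3.15×10⁵ V/m

For straight-line motion qE = qvB, so E = vB.
E = 4.42×10⁶ × 0.0713 = 3.15×10⁵ V/m.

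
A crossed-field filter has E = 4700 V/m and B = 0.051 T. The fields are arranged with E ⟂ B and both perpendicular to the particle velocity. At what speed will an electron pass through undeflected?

Straight-line motion ⇒ electric and magnetic forces cancel, so E = vB.
v = E/B = 4700/0.051 = 9.2×10⁴ m/s.

v = 9.2×10⁴ m/s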